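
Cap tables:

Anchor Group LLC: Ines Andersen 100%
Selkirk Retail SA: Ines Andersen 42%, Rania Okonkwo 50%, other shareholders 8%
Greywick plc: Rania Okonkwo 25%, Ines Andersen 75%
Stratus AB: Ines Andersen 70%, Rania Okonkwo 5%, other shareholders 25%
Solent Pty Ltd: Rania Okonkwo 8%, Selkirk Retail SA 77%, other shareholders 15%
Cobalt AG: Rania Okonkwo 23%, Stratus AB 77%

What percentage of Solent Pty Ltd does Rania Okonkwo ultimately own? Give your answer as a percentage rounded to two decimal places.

46.50%

Rania reaches Solent along 2 paths.
Direct stake: 8% = 8%.
Via Selkirk: 50% × 77% = 38.5%.
Total: 8% + 38.5% = 46.5%.
Rounded: 46.50%.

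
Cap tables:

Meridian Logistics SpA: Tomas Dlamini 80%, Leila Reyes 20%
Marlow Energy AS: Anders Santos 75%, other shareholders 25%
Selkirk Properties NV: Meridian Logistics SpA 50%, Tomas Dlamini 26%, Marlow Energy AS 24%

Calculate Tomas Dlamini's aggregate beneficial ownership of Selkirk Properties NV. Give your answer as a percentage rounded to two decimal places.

66.00%

Tomas reaches Selkirk along 2 paths.
Via Meridian: 80% × 50% = 40%.
Direct stake: 26% = 26%.
Total: 40% + 26% = 66%.
Rounded: 66.00%.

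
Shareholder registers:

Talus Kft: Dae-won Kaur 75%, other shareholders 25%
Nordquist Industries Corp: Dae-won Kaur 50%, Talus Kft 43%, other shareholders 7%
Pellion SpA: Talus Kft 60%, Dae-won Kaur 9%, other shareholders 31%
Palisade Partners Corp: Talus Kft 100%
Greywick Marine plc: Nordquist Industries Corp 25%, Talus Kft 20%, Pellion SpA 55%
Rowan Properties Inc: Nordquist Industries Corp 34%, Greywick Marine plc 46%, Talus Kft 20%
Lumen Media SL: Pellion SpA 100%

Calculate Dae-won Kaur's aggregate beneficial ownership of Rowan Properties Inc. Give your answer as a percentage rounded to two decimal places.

Dae-won reaches Rowan along 8 paths.
Via Nordquist: 50% × 34% = 17%.
Via Talus → Nordquist: 75% × 43% × 34% = 10.965%.
Via Nordquist → Greywick: 50% × 25% × 46% = 5.75%.
Via Talus → Nordquist → Greywick: 75% × 43% × 25% × 46% = 3.70875%.
Via Talus → Greywick: 75% × 20% × 46% = 6.9%.
Via Talus → Pellion → Greywick: 75% × 60% × 55% × 46% = 11.385%.
Via Pellion → Greywick: 9% × 55% × 46% = 2.277%.
Via Talus: 75% × 20% = 15%.
Total: 17% + 10.965% + 5.75% + 3.70875% + 6.9% + 11.385% + 2.277% + 15% = 72.98575%.
Rounded: 72.99%.

72.99%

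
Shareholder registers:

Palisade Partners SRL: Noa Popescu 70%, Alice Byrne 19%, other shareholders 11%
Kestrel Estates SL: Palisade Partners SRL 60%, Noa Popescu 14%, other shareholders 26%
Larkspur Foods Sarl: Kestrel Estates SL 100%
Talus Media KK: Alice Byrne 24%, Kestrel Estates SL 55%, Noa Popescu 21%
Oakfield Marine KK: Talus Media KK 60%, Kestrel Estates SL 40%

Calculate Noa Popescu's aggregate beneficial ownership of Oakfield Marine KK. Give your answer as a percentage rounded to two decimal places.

53.48%

Noa reaches Oakfield along 5 paths.
Via Palisade → Kestrel → Talus: 70% × 60% × 55% × 60% = 13.86%.
Via Kestrel → Talus: 14% × 55% × 60% = 4.62%.
Via Talus: 21% × 60% = 12.6%.
Via Palisade → Kestrel: 70% × 60% × 40% = 16.8%.
Via Kestrel: 14% × 40% = 5.6%.
Total: 13.86% + 4.62% + 12.6% + 16.8% + 5.6% = 53.48%.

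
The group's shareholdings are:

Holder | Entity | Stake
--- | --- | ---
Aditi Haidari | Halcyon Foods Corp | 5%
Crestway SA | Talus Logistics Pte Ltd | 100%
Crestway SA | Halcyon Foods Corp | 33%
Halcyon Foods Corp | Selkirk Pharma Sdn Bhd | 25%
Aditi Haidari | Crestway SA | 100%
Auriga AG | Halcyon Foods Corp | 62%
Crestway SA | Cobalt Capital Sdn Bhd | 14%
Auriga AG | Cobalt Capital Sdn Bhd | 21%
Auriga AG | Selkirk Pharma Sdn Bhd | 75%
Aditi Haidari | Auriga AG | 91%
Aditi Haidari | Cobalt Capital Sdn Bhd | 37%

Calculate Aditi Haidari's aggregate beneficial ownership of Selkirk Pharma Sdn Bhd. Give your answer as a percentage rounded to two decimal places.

Aditi reaches Selkirk along 4 paths.
Via Auriga: 91% × 75% = 68.25%.
Via Auriga → Halcyon: 91% × 62% × 25% = 14.105%.
Via Crestway → Halcyon: 100% × 33% × 25% = 8.25%.
Via Halcyon: 5% × 25% = 1.25%.
Total: 68.25% + 14.105% + 8.25% + 1.25% = 91.855%.
Rounded: 91.86%.

91.86%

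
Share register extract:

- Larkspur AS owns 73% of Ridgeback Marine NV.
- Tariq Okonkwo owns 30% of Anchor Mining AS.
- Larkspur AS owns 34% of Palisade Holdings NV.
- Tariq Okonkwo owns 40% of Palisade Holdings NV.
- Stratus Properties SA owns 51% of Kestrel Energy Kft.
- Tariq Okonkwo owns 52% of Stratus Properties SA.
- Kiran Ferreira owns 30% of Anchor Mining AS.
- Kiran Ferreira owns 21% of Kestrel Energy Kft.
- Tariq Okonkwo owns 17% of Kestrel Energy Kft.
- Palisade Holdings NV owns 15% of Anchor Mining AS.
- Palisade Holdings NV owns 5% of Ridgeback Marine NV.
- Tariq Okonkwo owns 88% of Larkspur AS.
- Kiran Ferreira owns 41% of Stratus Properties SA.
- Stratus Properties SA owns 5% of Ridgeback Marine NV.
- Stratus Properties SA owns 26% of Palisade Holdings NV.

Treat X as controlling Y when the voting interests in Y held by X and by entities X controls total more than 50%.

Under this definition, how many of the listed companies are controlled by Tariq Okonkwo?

5

Tariq holds 52% of Stratus, so Tariq controls Stratus.
Tariq holds 88% of Larkspur, so Tariq controls Larkspur.
Stratus and Tariq together hold 51% + 17% = 68% of Kestrel, so Tariq controls Kestrel.
Stratus and Tariq and Larkspur together hold 26% + 40% + 34% = 100% of Palisade, so Tariq controls Palisade.
Stratus and Larkspur and Palisade together hold 5% + 73% + 5% = 83% of Ridgeback, so Tariq controls Ridgeback.
No other company's threshold is met.
Tariq controls 5 companies.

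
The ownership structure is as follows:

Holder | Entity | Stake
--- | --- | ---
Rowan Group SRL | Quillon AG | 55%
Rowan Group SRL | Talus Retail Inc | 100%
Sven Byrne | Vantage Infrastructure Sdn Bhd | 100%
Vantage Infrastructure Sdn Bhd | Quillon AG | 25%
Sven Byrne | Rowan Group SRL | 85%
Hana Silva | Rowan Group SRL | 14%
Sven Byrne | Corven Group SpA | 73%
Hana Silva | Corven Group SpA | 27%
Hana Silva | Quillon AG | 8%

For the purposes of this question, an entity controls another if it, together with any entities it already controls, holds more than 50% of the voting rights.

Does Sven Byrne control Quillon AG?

Yes

Sven holds 85% of Rowan, so Sven controls Rowan.
Sven holds 100% of Vantage, so Sven controls Vantage.
Rowan and Vantage together hold 55% + 25% = 80% of Quillon, so Sven controls Quillon.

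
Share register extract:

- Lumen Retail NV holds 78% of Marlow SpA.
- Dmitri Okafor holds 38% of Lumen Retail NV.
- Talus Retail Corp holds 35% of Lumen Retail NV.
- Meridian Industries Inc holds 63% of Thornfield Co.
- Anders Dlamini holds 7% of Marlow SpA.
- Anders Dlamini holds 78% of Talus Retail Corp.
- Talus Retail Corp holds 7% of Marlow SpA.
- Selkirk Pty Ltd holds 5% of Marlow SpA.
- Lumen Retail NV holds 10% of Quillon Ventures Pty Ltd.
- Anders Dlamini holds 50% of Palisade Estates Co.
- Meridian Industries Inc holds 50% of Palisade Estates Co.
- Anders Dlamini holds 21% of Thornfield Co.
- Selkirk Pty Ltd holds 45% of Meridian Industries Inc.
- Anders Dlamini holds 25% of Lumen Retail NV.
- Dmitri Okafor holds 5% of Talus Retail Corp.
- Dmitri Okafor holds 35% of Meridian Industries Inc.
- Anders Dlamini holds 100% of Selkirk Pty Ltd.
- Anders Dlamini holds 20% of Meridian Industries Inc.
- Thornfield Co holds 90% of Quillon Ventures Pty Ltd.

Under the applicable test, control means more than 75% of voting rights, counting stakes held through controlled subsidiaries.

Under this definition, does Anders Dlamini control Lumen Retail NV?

Anders holds 78% of Talus, so Anders controls Talus.
Anders holds 100% of Selkirk, so Anders controls Selkirk.
In Lumen, Anders's side holds only 25% + 35% = 60%, not > 75%.
So Anders does not control Lumen.

No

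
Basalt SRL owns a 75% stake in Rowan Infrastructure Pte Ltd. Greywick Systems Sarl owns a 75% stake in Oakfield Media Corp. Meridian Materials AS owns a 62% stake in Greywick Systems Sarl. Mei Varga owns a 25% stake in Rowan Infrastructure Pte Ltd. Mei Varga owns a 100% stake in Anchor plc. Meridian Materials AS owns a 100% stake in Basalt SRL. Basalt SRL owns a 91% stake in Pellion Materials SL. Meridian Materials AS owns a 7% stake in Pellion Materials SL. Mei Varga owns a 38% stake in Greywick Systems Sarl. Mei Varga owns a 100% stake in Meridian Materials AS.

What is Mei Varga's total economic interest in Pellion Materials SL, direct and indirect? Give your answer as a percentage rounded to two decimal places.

98.00%

Mei reaches Pellion along 2 paths.
Via Meridian → Basalt: 100% × 100% × 91% = 91%.
Via Meridian: 100% × 7% = 7%.
Total: 91% + 7% = 98%.
Rounded: 98.00%.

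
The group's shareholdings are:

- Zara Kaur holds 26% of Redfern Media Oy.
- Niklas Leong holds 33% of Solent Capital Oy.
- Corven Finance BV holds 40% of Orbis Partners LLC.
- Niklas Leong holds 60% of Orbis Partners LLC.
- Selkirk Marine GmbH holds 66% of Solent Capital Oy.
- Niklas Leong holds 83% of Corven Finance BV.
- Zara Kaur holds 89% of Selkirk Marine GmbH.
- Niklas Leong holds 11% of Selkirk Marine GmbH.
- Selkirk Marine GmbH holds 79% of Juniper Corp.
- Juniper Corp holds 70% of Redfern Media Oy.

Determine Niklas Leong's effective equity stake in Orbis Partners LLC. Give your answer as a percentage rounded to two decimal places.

Niklas reaches Orbis along 2 paths.
Via Corven: 83% × 40% = 33.2%.
Direct stake: 60% = 60%.
Total: 33.2% + 60% = 93.2%.
Rounded: 93.20%.

93.20%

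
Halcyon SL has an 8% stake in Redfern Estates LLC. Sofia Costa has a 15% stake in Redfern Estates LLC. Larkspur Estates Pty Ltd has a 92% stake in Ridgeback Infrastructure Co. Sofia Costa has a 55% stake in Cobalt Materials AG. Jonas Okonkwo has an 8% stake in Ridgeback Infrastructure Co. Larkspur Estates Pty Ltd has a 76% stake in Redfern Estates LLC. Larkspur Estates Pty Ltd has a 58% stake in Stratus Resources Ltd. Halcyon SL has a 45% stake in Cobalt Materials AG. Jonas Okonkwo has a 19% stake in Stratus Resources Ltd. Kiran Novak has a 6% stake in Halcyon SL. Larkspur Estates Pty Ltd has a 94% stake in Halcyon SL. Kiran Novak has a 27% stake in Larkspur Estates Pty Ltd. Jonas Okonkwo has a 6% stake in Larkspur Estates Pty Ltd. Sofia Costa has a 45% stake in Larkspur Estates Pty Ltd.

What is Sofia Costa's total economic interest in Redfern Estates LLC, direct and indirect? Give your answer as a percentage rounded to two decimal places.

52.58%

Sofia reaches Redfern along 3 paths.
Via Larkspur: 45% × 76% = 34.2%.
Via Larkspur → Halcyon: 45% × 94% × 8% = 3.384%.
Direct stake: 15% = 15%.
Total: 34.2% + 3.384% + 15% = 52.584%.
Rounded: 52.58%.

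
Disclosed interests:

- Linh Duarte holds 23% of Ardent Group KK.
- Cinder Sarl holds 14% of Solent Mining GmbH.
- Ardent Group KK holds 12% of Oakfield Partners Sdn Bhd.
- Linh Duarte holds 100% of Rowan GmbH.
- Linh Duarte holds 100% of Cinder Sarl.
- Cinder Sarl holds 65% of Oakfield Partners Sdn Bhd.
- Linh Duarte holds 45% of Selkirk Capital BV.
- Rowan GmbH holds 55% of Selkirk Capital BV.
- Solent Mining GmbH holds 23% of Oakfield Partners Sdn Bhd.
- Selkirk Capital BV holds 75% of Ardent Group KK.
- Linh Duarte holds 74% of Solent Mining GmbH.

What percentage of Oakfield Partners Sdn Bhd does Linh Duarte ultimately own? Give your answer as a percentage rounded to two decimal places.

97.00%

Linh reaches Oakfield along 6 paths.
Via Cinder → Solent: 100% × 14% × 23% = 3.22%.
Via Solent: 74% × 23% = 17.02%.
Via Rowan → Selkirk → Ardent: 100% × 55% × 75% × 12% = 4.95%.
Via Selkirk → Ardent: 45% × 75% × 12% = 4.05%.
Via Ardent: 23% × 12% = 2.76%.
Via Cinder: 100% × 65% = 65%.
Total: 3.22% + 17.02% + 4.95% + 4.05% + 2.76% + 65% = 97%.
Rounded: 97.00%.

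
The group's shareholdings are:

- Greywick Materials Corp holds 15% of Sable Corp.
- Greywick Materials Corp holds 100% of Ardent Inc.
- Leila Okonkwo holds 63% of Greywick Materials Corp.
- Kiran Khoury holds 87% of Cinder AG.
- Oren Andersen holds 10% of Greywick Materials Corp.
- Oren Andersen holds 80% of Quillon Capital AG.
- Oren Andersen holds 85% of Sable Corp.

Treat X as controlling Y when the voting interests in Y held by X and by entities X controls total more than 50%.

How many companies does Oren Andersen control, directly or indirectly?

2

Oren holds 80% of Quillon, so Oren controls Quillon.
Oren holds 85% of Sable, so Oren controls Sable.
No other company's threshold is met.
Oren controls 2 companies.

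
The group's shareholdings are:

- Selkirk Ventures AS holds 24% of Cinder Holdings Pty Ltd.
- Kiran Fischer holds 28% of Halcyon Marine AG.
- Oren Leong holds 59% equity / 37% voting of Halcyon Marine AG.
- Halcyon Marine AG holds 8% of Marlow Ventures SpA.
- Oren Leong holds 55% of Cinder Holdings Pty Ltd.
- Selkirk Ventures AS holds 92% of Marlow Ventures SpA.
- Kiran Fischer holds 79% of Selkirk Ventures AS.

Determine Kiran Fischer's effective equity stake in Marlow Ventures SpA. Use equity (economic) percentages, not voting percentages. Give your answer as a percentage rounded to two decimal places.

Kiran reaches Marlow along 2 paths.
Via Halcyon: 28% × 8% = 2.24%.
Via Selkirk: 79% × 92% = 72.68%.
Total: 2.24% + 72.68% = 74.92%.

74.92%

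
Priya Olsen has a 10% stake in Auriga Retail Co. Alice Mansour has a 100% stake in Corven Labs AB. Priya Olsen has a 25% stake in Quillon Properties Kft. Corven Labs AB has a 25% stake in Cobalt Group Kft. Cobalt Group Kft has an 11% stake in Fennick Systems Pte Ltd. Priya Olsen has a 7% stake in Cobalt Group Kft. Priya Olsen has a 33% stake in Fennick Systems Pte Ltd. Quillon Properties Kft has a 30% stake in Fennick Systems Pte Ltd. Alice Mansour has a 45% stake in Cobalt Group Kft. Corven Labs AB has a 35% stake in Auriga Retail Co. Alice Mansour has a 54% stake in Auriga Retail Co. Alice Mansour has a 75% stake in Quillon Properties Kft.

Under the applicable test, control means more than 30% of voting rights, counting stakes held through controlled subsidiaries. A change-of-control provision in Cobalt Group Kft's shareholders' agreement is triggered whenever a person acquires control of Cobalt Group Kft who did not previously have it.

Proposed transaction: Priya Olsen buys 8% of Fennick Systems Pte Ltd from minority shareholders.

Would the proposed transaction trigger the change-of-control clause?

The purchase changes only Priya's holdings, so Priya is the only person who could newly come to control Cobalt.
Priya holds 33% of Fennick, so Priya controls Fennick.
In Cobalt, Priya's side holds only 7%, not > 30%.
So before the transaction, Priya does not control Cobalt.
After the purchase, Priya's direct stake in Fennick rises to 33% + 8% = 41%.
Priya holds 41% of Fennick, so Priya controls Fennick.
After the transaction, Priya's side holds 7% of Cobalt, not > 30%, so Priya still does not control Cobalt.
No new person acquires control, so the clause is not triggered.

No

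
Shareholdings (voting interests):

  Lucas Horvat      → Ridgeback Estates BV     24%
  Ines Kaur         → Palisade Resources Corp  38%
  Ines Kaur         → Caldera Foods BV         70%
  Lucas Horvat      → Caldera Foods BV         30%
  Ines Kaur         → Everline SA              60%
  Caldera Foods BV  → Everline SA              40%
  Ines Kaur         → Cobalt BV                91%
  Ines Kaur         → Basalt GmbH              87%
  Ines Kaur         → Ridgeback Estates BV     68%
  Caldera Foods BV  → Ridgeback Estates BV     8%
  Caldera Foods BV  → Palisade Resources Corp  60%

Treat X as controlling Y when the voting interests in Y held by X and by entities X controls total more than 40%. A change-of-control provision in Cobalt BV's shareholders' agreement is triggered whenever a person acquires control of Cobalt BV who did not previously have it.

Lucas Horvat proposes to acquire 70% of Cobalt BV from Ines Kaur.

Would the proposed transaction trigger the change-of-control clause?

Yes

The purchase adds only to Lucas's holdings (Ines's stake shrinks), so Lucas is the only person who could newly come to control Cobalt.
Lucas's largest direct stake is 30% in Caldera, which does not meet the threshold, so Lucas controls no company.
Neither Lucas nor any entity Lucas controls holds any voting interest in Cobalt.
So before the transaction, Lucas does not control Cobalt.
After the purchase, Lucas holds 70% of Cobalt directly, and Ines's stake falls to 21%.
Lucas holds 70% of Cobalt, so Lucas controls Cobalt.
Lucas did not control Cobalt before and does after, so the clause is triggered.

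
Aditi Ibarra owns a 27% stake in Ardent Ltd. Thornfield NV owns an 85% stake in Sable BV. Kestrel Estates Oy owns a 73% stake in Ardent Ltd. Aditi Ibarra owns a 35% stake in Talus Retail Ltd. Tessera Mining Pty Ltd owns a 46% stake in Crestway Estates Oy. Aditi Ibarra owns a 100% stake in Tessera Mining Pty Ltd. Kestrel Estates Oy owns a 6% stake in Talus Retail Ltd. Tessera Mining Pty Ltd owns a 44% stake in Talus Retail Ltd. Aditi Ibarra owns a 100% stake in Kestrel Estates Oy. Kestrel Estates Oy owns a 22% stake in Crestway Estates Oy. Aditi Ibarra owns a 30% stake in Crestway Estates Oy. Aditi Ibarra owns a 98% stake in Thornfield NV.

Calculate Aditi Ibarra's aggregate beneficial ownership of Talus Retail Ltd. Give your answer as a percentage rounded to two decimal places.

Aditi reaches Talus along 3 paths.
Via Kestrel: 100% × 6% = 6%.
Via Tessera: 100% × 44% = 44%.
Direct stake: 35% = 35%.
Total: 6% + 44% + 35% = 85%.
Rounded: 85.00%.

85.00%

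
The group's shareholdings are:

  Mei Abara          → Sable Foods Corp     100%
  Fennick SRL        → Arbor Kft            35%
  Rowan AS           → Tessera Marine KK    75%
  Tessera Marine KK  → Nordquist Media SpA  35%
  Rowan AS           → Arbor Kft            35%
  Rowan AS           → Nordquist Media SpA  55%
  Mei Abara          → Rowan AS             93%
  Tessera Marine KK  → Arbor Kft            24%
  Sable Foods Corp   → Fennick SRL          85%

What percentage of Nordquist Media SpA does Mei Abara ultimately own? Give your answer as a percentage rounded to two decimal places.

75.56%

Mei reaches Nordquist along 2 paths.
Via Rowan: 93% × 55% = 51.15%.
Via Rowan → Tessera: 93% × 75% × 35% = 24.4125%.
Total: 51.15% + 24.4125% = 75.5625%.
Rounded: 75.56%.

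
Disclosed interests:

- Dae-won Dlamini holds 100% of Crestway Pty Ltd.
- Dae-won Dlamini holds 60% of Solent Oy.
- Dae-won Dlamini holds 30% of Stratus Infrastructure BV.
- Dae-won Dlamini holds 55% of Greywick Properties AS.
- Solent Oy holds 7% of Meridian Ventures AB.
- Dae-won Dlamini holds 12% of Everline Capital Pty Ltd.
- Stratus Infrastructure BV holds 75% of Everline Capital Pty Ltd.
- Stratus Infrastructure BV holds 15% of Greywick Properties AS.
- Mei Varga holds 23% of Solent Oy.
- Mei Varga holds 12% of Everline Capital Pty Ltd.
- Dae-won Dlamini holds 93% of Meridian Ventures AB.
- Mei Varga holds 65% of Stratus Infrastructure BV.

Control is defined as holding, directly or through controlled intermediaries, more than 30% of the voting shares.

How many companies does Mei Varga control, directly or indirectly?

2

Mei holds 65% of Stratus, so Mei controls Stratus.
Stratus and Mei together hold 75% + 12% = 87% of Everline, so Mei controls Everline.
No other company's threshold is met.
Mei controls 2 companies.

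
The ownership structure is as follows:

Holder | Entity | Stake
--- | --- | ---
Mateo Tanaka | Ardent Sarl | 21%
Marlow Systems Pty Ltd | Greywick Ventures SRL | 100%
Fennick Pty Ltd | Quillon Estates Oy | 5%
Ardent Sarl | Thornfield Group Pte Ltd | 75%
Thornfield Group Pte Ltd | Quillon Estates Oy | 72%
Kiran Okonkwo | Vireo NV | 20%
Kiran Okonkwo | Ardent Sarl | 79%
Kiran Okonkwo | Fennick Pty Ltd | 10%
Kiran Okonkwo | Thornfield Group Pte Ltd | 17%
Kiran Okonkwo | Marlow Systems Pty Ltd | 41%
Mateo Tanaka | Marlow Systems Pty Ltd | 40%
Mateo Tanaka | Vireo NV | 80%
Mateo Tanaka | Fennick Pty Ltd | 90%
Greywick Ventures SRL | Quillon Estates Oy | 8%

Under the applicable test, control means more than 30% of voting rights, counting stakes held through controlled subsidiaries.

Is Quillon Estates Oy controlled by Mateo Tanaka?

No

Mateo holds 90% of Fennick, so Mateo controls Fennick.
Mateo holds 80% of Vireo, so Mateo controls Vireo.
Mateo holds 40% of Marlow, so Mateo controls Marlow.
Marlow holds 100% of Greywick, so Mateo controls Greywick.
In Quillon, Mateo's side holds only 5% + 8% = 13%, not > 30%.
So Mateo does not control Quillon.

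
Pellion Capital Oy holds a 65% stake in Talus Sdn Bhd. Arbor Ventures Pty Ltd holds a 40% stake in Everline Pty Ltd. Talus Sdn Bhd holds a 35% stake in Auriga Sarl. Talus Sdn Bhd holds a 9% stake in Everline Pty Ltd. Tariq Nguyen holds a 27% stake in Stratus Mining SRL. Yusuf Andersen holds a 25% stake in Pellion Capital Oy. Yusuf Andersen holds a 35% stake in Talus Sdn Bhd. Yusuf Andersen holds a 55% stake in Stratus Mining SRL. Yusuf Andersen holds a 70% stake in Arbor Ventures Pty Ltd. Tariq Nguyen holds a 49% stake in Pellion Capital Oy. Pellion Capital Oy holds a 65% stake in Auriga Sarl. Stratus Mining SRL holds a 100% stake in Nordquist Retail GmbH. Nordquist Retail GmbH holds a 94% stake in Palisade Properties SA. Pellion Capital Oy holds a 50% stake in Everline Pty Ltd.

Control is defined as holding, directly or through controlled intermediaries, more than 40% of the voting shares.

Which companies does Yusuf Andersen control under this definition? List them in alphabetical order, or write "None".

Yusuf holds 55% of Stratus, so Yusuf controls Stratus.
Yusuf holds 70% of Arbor, so Yusuf controls Arbor.
Stratus holds 100% of Nordquist, so Yusuf controls Nordquist.
Nordquist holds 94% of Palisade, so Yusuf controls Palisade.
No other company's threshold is met.

Arbor Ventures Pty Ltd, Nordquist Retail GmbH, Palisade Properties SA, Stratus Mining SRL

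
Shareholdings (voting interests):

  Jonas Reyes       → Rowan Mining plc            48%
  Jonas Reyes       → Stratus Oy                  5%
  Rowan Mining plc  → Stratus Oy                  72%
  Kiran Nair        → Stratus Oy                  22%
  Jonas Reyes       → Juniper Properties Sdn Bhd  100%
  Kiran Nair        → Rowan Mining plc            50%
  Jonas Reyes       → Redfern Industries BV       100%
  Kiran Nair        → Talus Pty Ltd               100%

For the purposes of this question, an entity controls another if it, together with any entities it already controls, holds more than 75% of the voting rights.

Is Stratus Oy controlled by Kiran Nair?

Kiran holds 100% of Talus, so Kiran controls Talus.
In Stratus, Kiran's side holds only 22%, not > 75%.
So Kiran does not control Stratus.

No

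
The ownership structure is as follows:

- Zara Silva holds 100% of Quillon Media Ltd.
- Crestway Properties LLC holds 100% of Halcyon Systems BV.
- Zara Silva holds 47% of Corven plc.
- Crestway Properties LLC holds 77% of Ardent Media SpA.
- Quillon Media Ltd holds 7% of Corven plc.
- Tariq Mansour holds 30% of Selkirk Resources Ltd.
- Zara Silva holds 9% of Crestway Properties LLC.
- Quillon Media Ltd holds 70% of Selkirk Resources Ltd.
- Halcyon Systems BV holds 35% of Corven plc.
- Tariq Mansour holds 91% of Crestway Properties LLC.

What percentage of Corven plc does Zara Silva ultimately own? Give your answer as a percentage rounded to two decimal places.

Zara reaches Corven along 3 paths.
Direct stake: 47% = 47%.
Via Crestway → Halcyon: 9% × 100% × 35% = 3.15%.
Via Quillon: 100% × 7% = 7%.
Total: 47% + 3.15% + 7% = 57.15%.

57.15%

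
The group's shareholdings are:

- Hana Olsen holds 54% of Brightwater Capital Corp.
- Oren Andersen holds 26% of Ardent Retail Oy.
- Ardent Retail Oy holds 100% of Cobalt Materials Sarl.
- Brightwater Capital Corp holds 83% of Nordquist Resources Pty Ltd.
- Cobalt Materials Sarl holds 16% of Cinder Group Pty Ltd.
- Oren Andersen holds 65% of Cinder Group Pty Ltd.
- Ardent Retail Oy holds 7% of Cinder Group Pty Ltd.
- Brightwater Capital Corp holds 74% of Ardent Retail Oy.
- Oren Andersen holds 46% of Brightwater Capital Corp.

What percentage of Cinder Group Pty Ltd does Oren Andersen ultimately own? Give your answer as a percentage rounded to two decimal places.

Oren reaches Cinder along 5 paths.
Direct stake: 65% = 65%.
Via Brightwater → Ardent → Cobalt: 46% × 74% × 100% × 16% = 5.4464%.
Via Ardent → Cobalt: 26% × 100% × 16% = 4.16%.
Via Brightwater → Ardent: 46% × 74% × 7% = 2.3828%.
Via Ardent: 26% × 7% = 1.82%.
Total: 65% + 5.4464% + 4.16% + 2.3828% + 1.82% = 78.8092%.
Rounded: 78.81%.

78.81%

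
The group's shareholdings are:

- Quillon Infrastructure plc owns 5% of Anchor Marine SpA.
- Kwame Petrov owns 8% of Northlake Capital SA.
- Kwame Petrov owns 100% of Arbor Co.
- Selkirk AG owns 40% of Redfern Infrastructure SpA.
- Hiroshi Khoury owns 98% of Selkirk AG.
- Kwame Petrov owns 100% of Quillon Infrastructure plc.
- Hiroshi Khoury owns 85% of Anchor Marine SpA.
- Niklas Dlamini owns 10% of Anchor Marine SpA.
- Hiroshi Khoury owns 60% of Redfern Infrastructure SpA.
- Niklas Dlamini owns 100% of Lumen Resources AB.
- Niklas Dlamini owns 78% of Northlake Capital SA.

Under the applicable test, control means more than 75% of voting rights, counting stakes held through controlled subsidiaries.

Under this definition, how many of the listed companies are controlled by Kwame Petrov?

2

Kwame holds 100% of Arbor, so Kwame controls Arbor.
Kwame holds 100% of Quillon, so Kwame controls Quillon.
No other company's threshold is met.
Kwame controls 2 companies.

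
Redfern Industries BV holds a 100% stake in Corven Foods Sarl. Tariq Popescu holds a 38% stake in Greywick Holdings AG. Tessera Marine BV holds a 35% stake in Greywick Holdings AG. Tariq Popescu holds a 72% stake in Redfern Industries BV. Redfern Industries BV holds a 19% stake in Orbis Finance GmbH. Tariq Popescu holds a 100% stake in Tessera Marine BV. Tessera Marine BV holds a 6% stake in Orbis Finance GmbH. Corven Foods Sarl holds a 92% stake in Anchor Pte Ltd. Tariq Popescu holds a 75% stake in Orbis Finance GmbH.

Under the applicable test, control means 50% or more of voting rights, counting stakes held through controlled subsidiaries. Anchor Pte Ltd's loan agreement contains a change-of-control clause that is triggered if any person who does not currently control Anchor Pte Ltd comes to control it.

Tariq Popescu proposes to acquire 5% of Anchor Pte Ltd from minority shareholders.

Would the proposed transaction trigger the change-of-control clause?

The purchase changes only Tariq's holdings, so Tariq is the only person who could newly come to control Anchor.
Tariq holds 72% of Redfern, so Tariq controls Redfern.
Redfern holds 100% of Corven, so Tariq controls Corven.
Corven holds 92% of Anchor, so Tariq controls Anchor.
So Tariq already controls Anchor before the transaction.
After the purchase, Tariq holds 5% of Anchor directly.
Tariq controlled Anchor already, so this is not a new person acquiring control; every other person's position is unchanged or reduced.
No new person acquires control, so the clause is not triggered.

No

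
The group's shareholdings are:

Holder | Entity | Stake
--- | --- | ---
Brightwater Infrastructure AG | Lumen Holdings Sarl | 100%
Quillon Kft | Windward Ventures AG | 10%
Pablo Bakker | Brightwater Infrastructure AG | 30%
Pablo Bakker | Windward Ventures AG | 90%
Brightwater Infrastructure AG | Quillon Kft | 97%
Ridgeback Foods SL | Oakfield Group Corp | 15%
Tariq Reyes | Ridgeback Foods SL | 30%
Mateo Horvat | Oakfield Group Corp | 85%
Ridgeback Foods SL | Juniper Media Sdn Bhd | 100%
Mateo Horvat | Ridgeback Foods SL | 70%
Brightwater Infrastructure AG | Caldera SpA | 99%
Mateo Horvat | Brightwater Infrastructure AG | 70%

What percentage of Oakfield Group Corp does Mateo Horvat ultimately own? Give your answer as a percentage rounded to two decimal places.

95.50%

Mateo reaches Oakfield along 2 paths.
Direct stake: 85% = 85%.
Via Ridgeback: 70% × 15% = 10.5%.
Total: 85% + 10.5% = 95.5%.
Rounded: 95.50%.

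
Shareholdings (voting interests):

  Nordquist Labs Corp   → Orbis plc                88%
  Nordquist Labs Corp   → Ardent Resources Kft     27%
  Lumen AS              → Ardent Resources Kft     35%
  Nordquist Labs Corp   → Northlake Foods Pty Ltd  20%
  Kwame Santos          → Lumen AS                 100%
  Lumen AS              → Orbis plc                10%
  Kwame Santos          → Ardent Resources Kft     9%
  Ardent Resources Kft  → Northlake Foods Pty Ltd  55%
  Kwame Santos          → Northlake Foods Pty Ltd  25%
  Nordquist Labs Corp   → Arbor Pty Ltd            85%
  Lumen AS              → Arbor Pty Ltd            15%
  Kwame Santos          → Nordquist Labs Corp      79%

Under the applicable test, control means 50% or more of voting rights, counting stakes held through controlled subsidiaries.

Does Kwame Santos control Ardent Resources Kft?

Yes

Kwame holds 79% of Nordquist, so Kwame controls Nordquist.
Kwame holds 100% of Lumen, so Kwame controls Lumen.
Lumen and Nordquist and Kwame together hold 35% + 27% + 9% = 71% of Ardent, so Kwame controls Ardent.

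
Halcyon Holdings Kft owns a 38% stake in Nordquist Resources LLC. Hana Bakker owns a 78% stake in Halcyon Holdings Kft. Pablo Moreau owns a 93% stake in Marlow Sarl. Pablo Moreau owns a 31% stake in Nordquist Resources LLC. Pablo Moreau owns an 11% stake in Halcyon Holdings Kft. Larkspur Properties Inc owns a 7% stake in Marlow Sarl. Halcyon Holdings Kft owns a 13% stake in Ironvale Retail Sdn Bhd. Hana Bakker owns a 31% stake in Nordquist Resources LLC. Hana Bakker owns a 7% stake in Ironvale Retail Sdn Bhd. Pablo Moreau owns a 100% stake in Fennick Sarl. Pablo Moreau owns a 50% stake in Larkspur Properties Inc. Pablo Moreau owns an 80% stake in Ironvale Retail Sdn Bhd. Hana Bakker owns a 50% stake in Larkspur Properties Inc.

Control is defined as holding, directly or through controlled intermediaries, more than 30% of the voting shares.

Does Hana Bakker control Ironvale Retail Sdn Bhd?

Hana holds 50% of Larkspur, so Hana controls Larkspur.
Hana holds 78% of Halcyon, so Hana controls Halcyon.
Hana and Halcyon together hold 31% + 38% = 69% of Nordquist, so Hana controls Nordquist.
In Ironvale, Hana's side holds only 7% + 13% = 20%, not > 30%.
So Hana does not control Ironvale.

No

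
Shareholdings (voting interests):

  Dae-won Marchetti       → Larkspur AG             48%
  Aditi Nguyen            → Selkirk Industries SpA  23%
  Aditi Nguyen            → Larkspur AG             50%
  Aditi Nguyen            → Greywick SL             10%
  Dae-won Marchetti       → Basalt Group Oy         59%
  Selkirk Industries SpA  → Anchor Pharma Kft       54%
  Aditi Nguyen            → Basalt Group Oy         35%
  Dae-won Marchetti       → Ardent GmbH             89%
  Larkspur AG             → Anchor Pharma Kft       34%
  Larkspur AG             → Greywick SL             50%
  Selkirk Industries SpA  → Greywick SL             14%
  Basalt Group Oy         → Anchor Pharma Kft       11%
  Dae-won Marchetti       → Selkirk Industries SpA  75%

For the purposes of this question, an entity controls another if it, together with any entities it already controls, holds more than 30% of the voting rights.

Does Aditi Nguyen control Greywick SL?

Yes

Aditi holds 50% of Larkspur, so Aditi controls Larkspur.
Larkspur and Aditi together hold 50% + 10% = 60% of Greywick, so Aditi controls Greywick.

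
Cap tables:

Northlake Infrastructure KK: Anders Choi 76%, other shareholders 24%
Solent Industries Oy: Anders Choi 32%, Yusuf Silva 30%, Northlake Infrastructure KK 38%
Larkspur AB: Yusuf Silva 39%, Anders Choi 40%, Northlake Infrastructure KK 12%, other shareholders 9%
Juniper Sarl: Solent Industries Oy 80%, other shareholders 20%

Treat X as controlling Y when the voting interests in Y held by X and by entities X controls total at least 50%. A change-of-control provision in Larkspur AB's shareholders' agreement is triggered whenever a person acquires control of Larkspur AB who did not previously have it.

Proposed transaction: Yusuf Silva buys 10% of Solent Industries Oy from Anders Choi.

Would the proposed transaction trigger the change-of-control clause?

The purchase adds only to Yusuf's holdings (Anders's stake shrinks), so Yusuf is the only person who could newly come to control Larkspur.
Yusuf's largest direct stake is 39% in Larkspur, which does not meet the threshold, so Yusuf controls no company.
In Larkspur, Yusuf's side holds only 39%, not ≥ 50%.
So before the transaction, Yusuf does not control Larkspur.
After the purchase, Yusuf's direct stake in Solent rises to 30% + 10% = 40%, and Anders's stake falls to 22%.
Yusuf's side now holds 40% of Solent, not ≥ 50%, so Yusuf still does not control Solent.
After the transaction, Yusuf's side holds 39% of Larkspur, not ≥ 50%, so Yusuf still does not control Larkspur.
No new person acquires control, so the clause is not triggered.

No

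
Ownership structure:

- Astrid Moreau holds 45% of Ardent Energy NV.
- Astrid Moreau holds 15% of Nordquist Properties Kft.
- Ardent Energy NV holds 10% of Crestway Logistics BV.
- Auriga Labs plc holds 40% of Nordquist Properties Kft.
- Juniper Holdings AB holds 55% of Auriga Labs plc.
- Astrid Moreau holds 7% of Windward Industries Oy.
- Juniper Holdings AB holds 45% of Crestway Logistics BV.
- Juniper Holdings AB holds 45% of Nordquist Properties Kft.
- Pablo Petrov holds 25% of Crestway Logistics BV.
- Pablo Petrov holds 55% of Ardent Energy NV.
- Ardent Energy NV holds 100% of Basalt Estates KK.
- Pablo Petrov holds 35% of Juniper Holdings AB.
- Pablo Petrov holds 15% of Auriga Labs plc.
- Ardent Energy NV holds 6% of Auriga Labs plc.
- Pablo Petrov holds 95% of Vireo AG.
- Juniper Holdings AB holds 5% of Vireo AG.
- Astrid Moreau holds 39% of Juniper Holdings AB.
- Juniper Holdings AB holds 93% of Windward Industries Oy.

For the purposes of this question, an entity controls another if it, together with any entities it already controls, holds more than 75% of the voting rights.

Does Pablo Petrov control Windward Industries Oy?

No

Pablo holds 95% of Vireo, so Pablo controls Vireo.
Neither Pablo nor any entity Pablo controls holds any voting interest in Windward.
So Pablo does not control Windward.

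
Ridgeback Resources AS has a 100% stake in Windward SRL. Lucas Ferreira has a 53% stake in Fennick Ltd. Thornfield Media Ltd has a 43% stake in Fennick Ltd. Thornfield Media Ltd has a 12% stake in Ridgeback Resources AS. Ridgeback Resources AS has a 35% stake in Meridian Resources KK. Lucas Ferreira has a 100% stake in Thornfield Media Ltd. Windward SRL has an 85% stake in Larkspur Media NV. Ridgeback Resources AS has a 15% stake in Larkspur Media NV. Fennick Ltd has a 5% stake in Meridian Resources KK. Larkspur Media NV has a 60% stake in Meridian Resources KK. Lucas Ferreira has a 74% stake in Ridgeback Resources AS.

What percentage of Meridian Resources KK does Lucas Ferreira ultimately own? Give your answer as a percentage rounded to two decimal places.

86.50%

Lucas reaches Meridian along 8 paths.
Via Ridgeback → Windward → Larkspur: 74% × 100% × 85% × 60% = 37.74%.
Via Thornfield → Ridgeback → Windward → Larkspur: 100% × 12% × 100% × 85% × 60% = 6.12%.
Via Ridgeback → Larkspur: 74% × 15% × 60% = 6.66%.
Via Thornfield → Ridgeback → Larkspur: 100% × 12% × 15% × 60% = 1.08%.
Via Ridgeback: 74% × 35% = 25.9%.
Via Thornfield → Ridgeback: 100% × 12% × 35% = 4.2%.
Via Thornfield → Fennick: 100% × 43% × 5% = 2.15%.
Via Fennick: 53% × 5% = 2.65%.
Total: 37.74% + 6.12% + 6.66% + 1.08% + 25.9% + 4.2% + 2.15% + 2.65% = 86.5%.
Rounded: 86.50%.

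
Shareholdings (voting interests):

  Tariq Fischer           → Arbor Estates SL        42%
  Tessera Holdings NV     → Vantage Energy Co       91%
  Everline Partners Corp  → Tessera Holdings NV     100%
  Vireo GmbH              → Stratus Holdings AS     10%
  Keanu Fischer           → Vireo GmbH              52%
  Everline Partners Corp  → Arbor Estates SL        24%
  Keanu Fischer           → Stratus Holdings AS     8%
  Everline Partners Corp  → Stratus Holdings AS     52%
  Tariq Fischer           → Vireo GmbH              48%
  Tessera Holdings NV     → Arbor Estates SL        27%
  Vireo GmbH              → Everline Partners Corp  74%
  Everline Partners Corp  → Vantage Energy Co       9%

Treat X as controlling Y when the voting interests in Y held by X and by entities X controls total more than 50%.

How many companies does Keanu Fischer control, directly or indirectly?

6

Keanu holds 52% of Vireo, so Keanu controls Vireo.
Vireo holds 74% of Everline, so Keanu controls Everline.
Everline holds 100% of Tessera, so Keanu controls Tessera.
Everline and Keanu and Vireo together hold 52% + 8% + 10% = 70% of Stratus, so Keanu controls Stratus.
Everline and Tessera together hold 24% + 27% = 51% of Arbor, so Keanu controls Arbor.
Everline and Tessera together hold 9% + 91% = 100% of Vantage, so Keanu controls Vantage.
Keanu controls 6 companies.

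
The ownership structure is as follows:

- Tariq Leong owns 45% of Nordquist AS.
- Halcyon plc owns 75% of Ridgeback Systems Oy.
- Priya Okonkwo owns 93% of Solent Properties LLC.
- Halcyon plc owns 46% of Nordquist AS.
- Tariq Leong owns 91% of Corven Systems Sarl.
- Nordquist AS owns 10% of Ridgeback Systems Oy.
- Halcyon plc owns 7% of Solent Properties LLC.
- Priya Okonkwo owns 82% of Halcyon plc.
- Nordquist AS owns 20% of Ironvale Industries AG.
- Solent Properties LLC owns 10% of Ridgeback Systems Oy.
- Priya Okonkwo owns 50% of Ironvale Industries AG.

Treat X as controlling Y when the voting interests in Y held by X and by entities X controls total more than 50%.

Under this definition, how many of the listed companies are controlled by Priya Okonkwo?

Priya holds 82% of Halcyon, so Priya controls Halcyon.
Halcyon and Priya together hold 7% + 93% = 100% of Solent, so Priya controls Solent.
Halcyon and Solent together hold 75% + 10% = 85% of Ridgeback, so Priya controls Ridgeback.
No other company's threshold is met.
Priya controls 3 companies.

3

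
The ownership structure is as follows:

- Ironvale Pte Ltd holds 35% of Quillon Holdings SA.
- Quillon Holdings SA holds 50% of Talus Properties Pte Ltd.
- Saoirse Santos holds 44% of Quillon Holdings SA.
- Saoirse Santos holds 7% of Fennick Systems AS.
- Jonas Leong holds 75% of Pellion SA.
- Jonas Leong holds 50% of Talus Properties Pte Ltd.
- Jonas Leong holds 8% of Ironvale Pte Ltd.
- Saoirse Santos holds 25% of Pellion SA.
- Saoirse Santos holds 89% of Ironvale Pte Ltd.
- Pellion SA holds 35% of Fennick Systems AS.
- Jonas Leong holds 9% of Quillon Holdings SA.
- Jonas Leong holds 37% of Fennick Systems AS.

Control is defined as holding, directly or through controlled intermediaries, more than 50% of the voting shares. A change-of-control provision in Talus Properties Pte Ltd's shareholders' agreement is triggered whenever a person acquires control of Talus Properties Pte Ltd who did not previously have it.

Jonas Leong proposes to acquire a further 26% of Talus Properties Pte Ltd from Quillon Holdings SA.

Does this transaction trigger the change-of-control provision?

The purchase adds only to Jonas's holdings (Quillon's stake shrinks), so Jonas is the only person who could newly come to control Talus.
Jonas holds 75% of Pellion, so Jonas controls Pellion.
Jonas and Pellion together hold 37% + 35% = 72% of Fennick, so Jonas controls Fennick.
In Talus, Jonas's side holds only 50%, not > 50%.
So before the transaction, Jonas does not control Talus.
After the purchase, Jonas's direct stake in Talus rises to 50% + 26% = 76%, and Quillon's stake falls to 24%.
Jonas holds 76% of Talus, so Jonas controls Talus.
Jonas did not control Talus before and does after, so the clause is triggered.

Yes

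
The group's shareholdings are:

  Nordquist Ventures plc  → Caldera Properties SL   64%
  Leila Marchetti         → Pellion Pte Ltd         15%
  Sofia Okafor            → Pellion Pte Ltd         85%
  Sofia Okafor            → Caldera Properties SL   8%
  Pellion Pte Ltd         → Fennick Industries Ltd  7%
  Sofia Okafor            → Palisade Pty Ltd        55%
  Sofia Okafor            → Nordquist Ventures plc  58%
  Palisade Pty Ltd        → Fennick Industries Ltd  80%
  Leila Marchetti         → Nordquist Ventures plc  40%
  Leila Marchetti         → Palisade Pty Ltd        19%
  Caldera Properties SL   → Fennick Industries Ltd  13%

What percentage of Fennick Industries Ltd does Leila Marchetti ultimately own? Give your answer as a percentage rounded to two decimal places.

19.58%

Leila reaches Fennick along 3 paths.
Via Palisade: 19% × 80% = 15.2%.
Via Nordquist → Caldera: 40% × 64% × 13% = 3.328%.
Via Pellion: 15% × 7% = 1.05%.
Total: 15.2% + 3.328% + 1.05% = 19.578%.
Rounded: 19.58%.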